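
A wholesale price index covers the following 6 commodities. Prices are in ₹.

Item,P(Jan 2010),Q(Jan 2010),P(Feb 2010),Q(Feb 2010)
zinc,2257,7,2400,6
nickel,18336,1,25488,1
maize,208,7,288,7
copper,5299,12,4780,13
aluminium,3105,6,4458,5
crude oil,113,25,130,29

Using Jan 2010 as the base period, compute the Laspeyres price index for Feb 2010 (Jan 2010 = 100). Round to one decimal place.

Laspeyres price index uses base-period quantities as weights.
ΣP(Feb 2010)·Q(Jan 2010) = 2400×7 + 25488×1 + 288×7 + 4780×12 + 4458×6 + 130×25 = 16800 + 25488 + 2016 + 57360 + 26748 + 3250 = 131662
ΣP(Jan 2010)·Q(Jan 2010) = 2257×7 + 18336×1 + 208×7 + 5299×12 + 3105×6 + 113×25 = 15799 + 18336 + 1456 + 63588 + 18630 + 2825 = 120634
Index = 131662 / 120634 × 100 = 109.1417

109.1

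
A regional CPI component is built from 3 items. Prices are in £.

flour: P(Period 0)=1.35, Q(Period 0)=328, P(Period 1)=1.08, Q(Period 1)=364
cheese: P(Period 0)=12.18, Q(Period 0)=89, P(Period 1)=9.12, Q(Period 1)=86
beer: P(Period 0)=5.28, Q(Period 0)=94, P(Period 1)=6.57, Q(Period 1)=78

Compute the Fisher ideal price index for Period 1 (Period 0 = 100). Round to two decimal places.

Laspeyres component (base-period weights):
ΣP(Period 1)Q(Period 0) = 1.08×328 + 9.12×89 + 6.57×94 = 354.24 + 811.68 + 617.58 = 1783.5
ΣP(Period 0)Q(Period 0) = 1.35×328 + 12.18×89 + 5.28×94 = 442.8 + 1084.02 + 496.32 = 2023.14
L = 1783.5 / 2023.14 × 100 = 88.1550
Paasche component (current-period weights):
ΣP(Period 1)Q(Period 1) = 1.08×364 + 9.12×86 + 6.57×78 = 393.12 + 784.32 + 512.46 = 1689.9
ΣP(Period 0)Q(Period 1) = 1.35×364 + 12.18×86 + 5.28×78 = 491.4 + 1047.48 + 411.84 = 1950.72
P = 1689.9 / 1950.72 × 100 = 86.6296
Fisher = √(L × P) = √(88.1550 × 86.6296) = 87.3890

87.39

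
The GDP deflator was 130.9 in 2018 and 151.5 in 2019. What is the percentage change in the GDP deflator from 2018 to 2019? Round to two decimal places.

15.74%

Change = (151.5 − 130.9) / 130.9 × 100
       = 20.6 / 130.9 × 100 = 15.7372%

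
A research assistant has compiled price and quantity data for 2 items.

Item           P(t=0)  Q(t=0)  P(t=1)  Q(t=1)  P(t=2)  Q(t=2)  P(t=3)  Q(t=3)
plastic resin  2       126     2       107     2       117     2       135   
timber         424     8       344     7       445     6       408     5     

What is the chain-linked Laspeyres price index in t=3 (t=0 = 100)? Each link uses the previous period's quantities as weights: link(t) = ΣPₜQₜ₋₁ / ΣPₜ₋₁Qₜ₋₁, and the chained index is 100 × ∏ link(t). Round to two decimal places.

Link t=0→t=1:
ΣP(t=1)Q(t=0) = 2×126 + 344×8 = 252 + 2752 = 3004
ΣP(t=0)Q(t=0) = 2×126 + 424×8 = 252 + 3392 = 3644
link = 3004/3644 = 0.824369
Link t=1→t=2:
ΣP(t=2)Q(t=1) = 2×107 + 445×7 = 214 + 3115 = 3329
ΣP(t=1)Q(t=1) = 2×107 + 344×7 = 214 + 2408 = 2622
link = 3329/2622 = 1.269641
Link t=2→t=3:
ΣP(t=3)Q(t=2) = 2×117 + 408×6 = 234 + 2448 = 2682
ΣP(t=2)Q(t=2) = 2×117 + 445×6 = 234 + 2670 = 2904
link = 2682/2904 = 0.923554
Chained index = 100 × 0.824369 × 1.269641 × 0.923554 = 96.6640

96.66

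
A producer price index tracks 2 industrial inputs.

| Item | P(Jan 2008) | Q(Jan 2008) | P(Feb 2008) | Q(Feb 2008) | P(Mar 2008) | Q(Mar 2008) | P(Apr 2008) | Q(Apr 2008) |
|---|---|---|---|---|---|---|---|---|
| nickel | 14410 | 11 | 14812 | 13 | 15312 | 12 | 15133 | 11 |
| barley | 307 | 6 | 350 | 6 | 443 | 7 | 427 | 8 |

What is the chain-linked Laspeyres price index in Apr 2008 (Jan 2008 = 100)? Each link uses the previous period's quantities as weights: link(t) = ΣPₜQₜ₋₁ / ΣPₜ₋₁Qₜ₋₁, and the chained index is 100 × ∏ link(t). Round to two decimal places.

105.36

Link Jan 2008→Feb 2008:
ΣP(Feb 2008)Q(Jan 2008) = 14812×11 + 350×6 = 162932 + 2100 = 165032
ΣP(Jan 2008)Q(Jan 2008) = 14410×11 + 307×6 = 158510 + 1842 = 160352
link = 165032/160352 = 1.029186
Link Feb 2008→Mar 2008:
ΣP(Mar 2008)Q(Feb 2008) = 15312×13 + 443×6 = 199056 + 2658 = 201714
ΣP(Feb 2008)Q(Feb 2008) = 14812×13 + 350×6 = 192556 + 2100 = 194656
link = 201714/194656 = 1.036259
Link Mar 2008→Apr 2008:
ΣP(Apr 2008)Q(Mar 2008) = 15133×12 + 427×7 = 181596 + 2989 = 184585
ΣP(Mar 2008)Q(Mar 2008) = 15312×12 + 443×7 = 183744 + 3101 = 186845
link = 184585/186845 = 0.987904
Chained index = 100 × 1.029186 × 1.036259 × 0.987904 = 105.3603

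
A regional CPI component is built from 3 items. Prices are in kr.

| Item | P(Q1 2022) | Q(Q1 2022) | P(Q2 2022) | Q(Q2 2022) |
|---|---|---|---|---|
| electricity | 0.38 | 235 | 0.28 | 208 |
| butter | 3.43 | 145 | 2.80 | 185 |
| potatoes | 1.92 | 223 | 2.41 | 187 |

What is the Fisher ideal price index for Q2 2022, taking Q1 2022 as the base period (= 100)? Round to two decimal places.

97.58

Laspeyres component (base-period weights):
ΣP(Q2 2022)Q(Q1 2022) = 0.28×235 + 2.80×145 + 2.41×223 = 65.8 + 406 + 537.43 = 1009.23
ΣP(Q1 2022)Q(Q1 2022) = 0.38×235 + 3.43×145 + 1.92×223 = 89.3 + 497.35 + 428.16 = 1014.81
L = 1009.23 / 1014.81 × 100 = 99.4501
Paasche component (current-period weights):
ΣP(Q2 2022)Q(Q2 2022) = 0.28×208 + 2.80×185 + 2.41×187 = 58.24 + 518 + 450.67 = 1026.91
ΣP(Q1 2022)Q(Q2 2022) = 0.38×208 + 3.43×185 + 1.92×187 = 79.04 + 634.55 + 359.04 = 1072.63
P = 1026.91 / 1072.63 × 100 = 95.7376
Fisher = √(L × P) = √(99.4501 × 95.7376) = 97.5762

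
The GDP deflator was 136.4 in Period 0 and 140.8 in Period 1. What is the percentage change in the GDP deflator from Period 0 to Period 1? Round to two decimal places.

3.23%

Change = (140.8 − 136.4) / 136.4 × 100
       = 4.4 / 136.4 × 100 = 3.2258%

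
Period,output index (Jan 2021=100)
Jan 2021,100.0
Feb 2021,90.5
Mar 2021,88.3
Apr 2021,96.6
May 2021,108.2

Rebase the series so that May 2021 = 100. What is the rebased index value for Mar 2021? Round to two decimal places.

81.61

Rebased(Mar 2021) = 88.3 / 108.2 × 100 = 81.6081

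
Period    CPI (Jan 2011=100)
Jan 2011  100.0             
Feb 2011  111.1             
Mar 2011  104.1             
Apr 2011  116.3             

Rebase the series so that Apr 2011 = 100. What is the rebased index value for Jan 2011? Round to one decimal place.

Rebased(Jan 2011) = 100.0 / 116.3 × 100 = 85.9845

86.0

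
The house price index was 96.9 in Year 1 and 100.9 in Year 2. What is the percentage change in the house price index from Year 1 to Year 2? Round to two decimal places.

4.13%

Change = (100.9 − 96.9) / 96.9 × 100
       = 4.0 / 96.9 × 100 = 4.1280%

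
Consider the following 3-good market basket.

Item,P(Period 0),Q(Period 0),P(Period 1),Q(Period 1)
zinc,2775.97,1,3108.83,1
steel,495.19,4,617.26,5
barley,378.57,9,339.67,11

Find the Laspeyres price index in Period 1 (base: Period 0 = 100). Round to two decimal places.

Laspeyres price index uses base-period quantities as weights.
ΣP(Period 1)·Q(Period 0) = 3108.83×1 + 617.26×4 + 339.67×9 = 3108.83 + 2469.04 + 3057.03 = 8634.9
ΣP(Period 0)·Q(Period 0) = 2775.97×1 + 495.19×4 + 378.57×9 = 2775.97 + 1980.76 + 3407.13 = 8163.86
Index = 8634.9 / 8163.86 × 100 = 105.7698

105.77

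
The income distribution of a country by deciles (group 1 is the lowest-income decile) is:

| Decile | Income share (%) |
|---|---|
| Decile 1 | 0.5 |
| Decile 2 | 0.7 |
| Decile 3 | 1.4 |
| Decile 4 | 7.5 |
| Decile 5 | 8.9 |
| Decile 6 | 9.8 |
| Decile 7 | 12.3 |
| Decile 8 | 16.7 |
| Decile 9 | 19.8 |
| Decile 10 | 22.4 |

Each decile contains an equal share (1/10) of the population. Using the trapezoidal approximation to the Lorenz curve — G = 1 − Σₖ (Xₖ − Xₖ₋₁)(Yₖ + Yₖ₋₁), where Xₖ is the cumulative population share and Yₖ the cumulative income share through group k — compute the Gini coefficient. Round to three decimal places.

0.423

Cumulative income shares Yₖ: 0.0050, 0.0120, 0.0260, 0.1010, 0.1900, 0.2880, 0.4110, 0.5780, 0.7760, 1.0000
Σ (Xₖ−Xₖ₋₁)(Yₖ+Yₖ₋₁) = (1/10)(0.0050+0.0000) + (1/10)(0.0120+0.0050) + (1/10)(0.0260+0.0120) + (1/10)(0.1010+0.0260) + (1/10)(0.1900+0.1010) + (1/10)(0.2880+0.1900) + (1/10)(0.4110+0.2880) + (1/10)(0.5780+0.4110) + (1/10)(0.7760+0.5780) + (1/10)(1.0000+0.7760)
  = 0.0005 + 0.0017 + 0.0038 + 0.0127 + 0.0291 + 0.0478 + 0.0699 + 0.0989 + 0.1354 + 0.1776 = 0.5774
G = 1 − 0.5774 = 0.4226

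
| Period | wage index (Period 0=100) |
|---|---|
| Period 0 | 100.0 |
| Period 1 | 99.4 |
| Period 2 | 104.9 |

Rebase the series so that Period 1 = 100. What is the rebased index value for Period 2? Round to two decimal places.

105.53

Rebased(Period 2) = 104.9 / 99.4 × 100 = 105.5332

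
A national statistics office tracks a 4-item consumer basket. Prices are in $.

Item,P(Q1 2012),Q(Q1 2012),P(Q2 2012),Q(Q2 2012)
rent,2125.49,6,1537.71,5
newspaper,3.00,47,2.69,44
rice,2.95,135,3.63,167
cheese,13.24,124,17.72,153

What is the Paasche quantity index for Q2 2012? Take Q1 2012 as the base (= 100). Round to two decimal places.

92.39

Paasche quantity index uses current-period prices as weights.
ΣP(Q2 2012)·Q(Q2 2012) = 1537.71×5 + 2.69×44 + 3.63×167 + 17.72×153 = 7688.55 + 118.36 + 606.21 + 2711.16 = 11124.28
ΣP(Q2 2012)·Q(Q1 2012) = 1537.71×6 + 2.69×47 + 3.63×135 + 17.72×124 = 9226.26 + 126.43 + 490.05 + 2197.28 = 12040.02
Index = 11124.28 / 12040.02 × 100 = 92.3942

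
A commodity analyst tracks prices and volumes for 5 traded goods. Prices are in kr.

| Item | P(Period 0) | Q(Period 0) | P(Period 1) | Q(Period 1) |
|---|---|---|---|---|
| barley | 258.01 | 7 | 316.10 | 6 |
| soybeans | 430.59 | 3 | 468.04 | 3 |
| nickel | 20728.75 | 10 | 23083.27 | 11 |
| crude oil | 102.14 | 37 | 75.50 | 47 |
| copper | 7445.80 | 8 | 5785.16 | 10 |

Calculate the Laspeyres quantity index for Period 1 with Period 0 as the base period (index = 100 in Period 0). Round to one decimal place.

113.3

Laspeyres quantity index uses base-period prices as weights.
ΣP(Period 0)·Q(Period 1) = 258.01×6 + 430.59×3 + 20728.75×11 + 102.14×47 + 7445.80×10 = 1548.06 + 1291.77 + 228016.25 + 4800.58 + 74458 = 310114.66
ΣP(Period 0)·Q(Period 0) = 258.01×7 + 430.59×3 + 20728.75×10 + 102.14×37 + 7445.80×8 = 1806.07 + 1291.77 + 207287.5 + 3779.18 + 59566.4 = 273730.92
Index = 310114.66 / 273730.92 × 100 = 113.2918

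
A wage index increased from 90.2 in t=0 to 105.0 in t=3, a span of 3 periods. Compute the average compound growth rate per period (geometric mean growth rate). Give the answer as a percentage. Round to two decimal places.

Growth factor = (105.0/90.2)^(1/3) = (1.164080)^(1/3) = 1.051948
Growth rate = 1.051948 − 1 = 0.051948 = 5.1948%

5.19%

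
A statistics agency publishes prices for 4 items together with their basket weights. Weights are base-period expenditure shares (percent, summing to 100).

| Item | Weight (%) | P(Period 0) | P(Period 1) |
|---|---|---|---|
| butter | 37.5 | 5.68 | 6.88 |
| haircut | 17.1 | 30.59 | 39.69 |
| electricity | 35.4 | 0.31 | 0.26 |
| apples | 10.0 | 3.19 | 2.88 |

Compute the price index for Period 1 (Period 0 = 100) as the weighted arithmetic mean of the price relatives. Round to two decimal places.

butter: 37.5 × (6.88/5.68) = 37.5 × 1.211268 = 45.4225
haircut: 17.1 × (39.69/30.59) = 17.1 × 1.297483 = 22.1870
electricity: 35.4 × (0.26/0.31) = 35.4 × 0.838710 = 29.6903
apples: 10.0 × (2.88/3.19) = 10.0 × 0.902821 = 9.0282
Index = Σ wᵢ·(p₁ᵢ/p₀ᵢ) = 45.4225 + 22.1870 + 29.6903 + 9.0282 = 106.3280

106.33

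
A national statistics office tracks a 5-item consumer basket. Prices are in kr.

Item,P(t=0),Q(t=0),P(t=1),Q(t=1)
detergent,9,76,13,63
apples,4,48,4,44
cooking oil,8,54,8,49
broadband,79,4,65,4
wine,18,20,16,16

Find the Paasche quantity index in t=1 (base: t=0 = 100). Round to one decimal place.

Paasche quantity index uses current-period prices as weights.
ΣP(t=1)·Q(t=1) = 13×63 + 4×44 + 8×49 + 65×4 + 16×16 = 819 + 176 + 392 + 260 + 256 = 1903
ΣP(t=1)·Q(t=0) = 13×76 + 4×48 + 8×54 + 65×4 + 16×20 = 988 + 192 + 432 + 260 + 320 = 2192
Index = 1903 / 2192 × 100 = 86.8157

86.8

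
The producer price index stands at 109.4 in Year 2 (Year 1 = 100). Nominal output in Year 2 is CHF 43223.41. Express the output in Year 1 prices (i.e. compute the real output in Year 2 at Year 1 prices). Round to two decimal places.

39509.52

Real = Nominal ÷ (Index/100) = 43223.41 ÷ (109.4/100)
     = 43223.41 ÷ 1.094 = 39509.5155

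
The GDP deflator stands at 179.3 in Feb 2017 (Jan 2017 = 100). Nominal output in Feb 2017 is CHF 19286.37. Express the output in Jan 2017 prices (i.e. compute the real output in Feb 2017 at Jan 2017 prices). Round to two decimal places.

Real = Nominal ÷ (Index/100) = 19286.37 ÷ (179.3/100)
     = 19286.37 ÷ 1.793 = 10756.4808

10756.48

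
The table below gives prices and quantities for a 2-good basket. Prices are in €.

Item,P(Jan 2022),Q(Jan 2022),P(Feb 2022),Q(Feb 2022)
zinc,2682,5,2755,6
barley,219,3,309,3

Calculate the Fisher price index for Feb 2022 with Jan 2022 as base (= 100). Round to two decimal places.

Laspeyres component (base-period weights):
ΣP(Feb 2022)Q(Jan 2022) = 2755×5 + 309×3 = 13775 + 927 = 14702
ΣP(Jan 2022)Q(Jan 2022) = 2682×5 + 219×3 = 13410 + 657 = 14067
L = 14702 / 14067 × 100 = 104.5141
Paasche component (current-period weights):
ΣP(Feb 2022)Q(Feb 2022) = 2755×6 + 309×3 = 16530 + 927 = 17457
ΣP(Jan 2022)Q(Feb 2022) = 2682×6 + 219×3 = 16092 + 657 = 16749
P = 17457 / 16749 × 100 = 104.2271
Fisher = √(L × P) = √(104.5141 × 104.2271) = 104.3705

104.37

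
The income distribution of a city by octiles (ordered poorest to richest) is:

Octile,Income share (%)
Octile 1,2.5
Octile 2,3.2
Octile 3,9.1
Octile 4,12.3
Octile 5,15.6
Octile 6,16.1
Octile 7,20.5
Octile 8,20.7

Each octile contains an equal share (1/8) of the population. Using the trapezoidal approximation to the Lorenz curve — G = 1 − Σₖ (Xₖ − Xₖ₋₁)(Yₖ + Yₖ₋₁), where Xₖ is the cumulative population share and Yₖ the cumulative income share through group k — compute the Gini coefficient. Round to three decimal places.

Cumulative income shares Yₖ: 0.0250, 0.0570, 0.1480, 0.2710, 0.4270, 0.5880, 0.7930, 1.0000
Σ (Xₖ−Xₖ₋₁)(Yₖ+Yₖ₋₁) = (1/8)(0.0250+0.0000) + (1/8)(0.0570+0.0250) + (1/8)(0.1480+0.0570) + (1/8)(0.2710+0.1480) + (1/8)(0.4270+0.2710) + (1/8)(0.5880+0.4270) + (1/8)(0.7930+0.5880) + (1/8)(1.0000+0.7930)
  = 0.0031 + 0.0103 + 0.0256 + 0.0524 + 0.0873 + 0.1269 + 0.1726 + 0.2241 = 0.7023
G = 1 − 0.7023 = 0.2977

0.298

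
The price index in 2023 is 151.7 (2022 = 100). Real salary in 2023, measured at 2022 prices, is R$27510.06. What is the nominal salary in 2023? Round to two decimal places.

Nominal = Real × (Index/100) = 27510.06 × (151.7/100)
        = 27510.06 × 1.517 = 41732.7610

41732.76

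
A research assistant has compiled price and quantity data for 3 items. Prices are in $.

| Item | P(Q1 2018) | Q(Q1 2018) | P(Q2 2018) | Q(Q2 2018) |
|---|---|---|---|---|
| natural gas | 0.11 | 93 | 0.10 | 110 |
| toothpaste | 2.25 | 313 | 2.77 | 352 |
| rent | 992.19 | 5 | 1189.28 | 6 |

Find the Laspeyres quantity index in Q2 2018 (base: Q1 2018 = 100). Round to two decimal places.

119.06

Laspeyres quantity index uses base-period prices as weights.
ΣP(Q1 2018)·Q(Q2 2018) = 0.11×110 + 2.25×352 + 992.19×6 = 12.1 + 792 + 5953.14 = 6757.24
ΣP(Q1 2018)·Q(Q1 2018) = 0.11×93 + 2.25×313 + 992.19×5 = 10.23 + 704.25 + 4960.95 = 5675.43
Index = 6757.24 / 5675.43 × 100 = 119.0613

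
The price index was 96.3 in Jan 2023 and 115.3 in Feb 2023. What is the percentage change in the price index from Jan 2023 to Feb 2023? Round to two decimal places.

19.73%

Change = (115.3 − 96.3) / 96.3 × 100
       = 19.0 / 96.3 × 100 = 19.7300%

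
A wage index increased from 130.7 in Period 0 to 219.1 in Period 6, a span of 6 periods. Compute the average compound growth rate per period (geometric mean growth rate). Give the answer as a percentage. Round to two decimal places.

Growth factor = (219.1/130.7)^(1/6) = (1.676358)^(1/6) = 1.089920
Growth rate = 1.089920 − 1 = 0.089920 = 8.9920%

8.99%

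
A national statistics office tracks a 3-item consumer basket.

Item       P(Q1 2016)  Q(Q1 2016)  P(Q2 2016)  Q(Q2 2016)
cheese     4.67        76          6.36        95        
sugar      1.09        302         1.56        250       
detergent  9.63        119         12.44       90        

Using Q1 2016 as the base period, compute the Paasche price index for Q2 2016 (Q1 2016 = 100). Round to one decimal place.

133.5

Paasche price index uses current-period quantities as weights.
ΣP(Q2 2016)·Q(Q2 2016) = 6.36×95 + 1.56×250 + 12.44×90 = 604.2 + 390 + 1119.6 = 2113.8
ΣP(Q1 2016)·Q(Q2 2016) = 4.67×95 + 1.09×250 + 9.63×90 = 443.65 + 272.5 + 866.7 = 1582.85
Index = 2113.8 / 1582.85 × 100 = 133.5439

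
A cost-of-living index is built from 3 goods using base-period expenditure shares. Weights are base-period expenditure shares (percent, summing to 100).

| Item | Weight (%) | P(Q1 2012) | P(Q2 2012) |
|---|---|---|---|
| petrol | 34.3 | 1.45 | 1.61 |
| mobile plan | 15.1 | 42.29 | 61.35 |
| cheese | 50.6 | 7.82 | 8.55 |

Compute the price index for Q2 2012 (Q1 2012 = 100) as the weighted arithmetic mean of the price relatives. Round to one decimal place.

115.3

petrol: 34.3 × (1.61/1.45) = 34.3 × 1.110345 = 38.0848
mobile plan: 15.1 × (61.35/42.29) = 15.1 × 1.450698 = 21.9055
cheese: 50.6 × (8.55/7.82) = 50.6 × 1.093350 = 55.3235
Index = Σ wᵢ·(p₁ᵢ/p₀ᵢ) = 38.0848 + 21.9055 + 55.3235 = 115.3139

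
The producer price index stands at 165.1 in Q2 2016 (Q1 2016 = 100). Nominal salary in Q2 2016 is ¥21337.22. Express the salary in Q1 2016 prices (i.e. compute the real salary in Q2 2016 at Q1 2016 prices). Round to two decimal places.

12923.82

Real = Nominal ÷ (Index/100) = 21337.22 ÷ (165.1/100)
     = 21337.22 ÷ 1.651 = 12923.8159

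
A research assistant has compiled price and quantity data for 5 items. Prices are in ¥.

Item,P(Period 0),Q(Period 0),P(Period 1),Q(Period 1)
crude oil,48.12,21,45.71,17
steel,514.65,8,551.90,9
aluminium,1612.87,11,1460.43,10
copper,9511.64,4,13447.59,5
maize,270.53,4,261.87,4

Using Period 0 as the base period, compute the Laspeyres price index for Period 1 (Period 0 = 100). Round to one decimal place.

123.0

Laspeyres price index uses base-period quantities as weights.
ΣP(Period 1)·Q(Period 0) = 45.71×21 + 551.90×8 + 1460.43×11 + 13447.59×4 + 261.87×4 = 959.91 + 4415.2 + 16064.73 + 53790.36 + 1047.48 = 76277.68
ΣP(Period 0)·Q(Period 0) = 48.12×21 + 514.65×8 + 1612.87×11 + 9511.64×4 + 270.53×4 = 1010.52 + 4117.2 + 17741.57 + 38046.56 + 1082.12 = 61997.97
Index = 76277.68 / 61997.97 × 100 = 123.0325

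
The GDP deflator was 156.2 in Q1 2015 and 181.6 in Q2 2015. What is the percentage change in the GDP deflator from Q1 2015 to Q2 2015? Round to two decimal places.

Change = (181.6 − 156.2) / 156.2 × 100
       = 25.4 / 156.2 × 100 = 16.2612%

16.26%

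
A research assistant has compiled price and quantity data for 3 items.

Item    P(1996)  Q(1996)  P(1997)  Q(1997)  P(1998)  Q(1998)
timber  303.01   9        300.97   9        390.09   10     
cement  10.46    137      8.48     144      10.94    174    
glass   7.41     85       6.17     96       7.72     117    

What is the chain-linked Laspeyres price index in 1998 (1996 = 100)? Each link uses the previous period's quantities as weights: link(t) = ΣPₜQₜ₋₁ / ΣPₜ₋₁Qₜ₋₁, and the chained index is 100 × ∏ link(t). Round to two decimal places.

118.23

Link 1996→1997:
ΣP(1997)Q(1996) = 300.97×9 + 8.48×137 + 6.17×85 = 2708.73 + 1161.76 + 524.45 = 4394.94
ΣP(1996)Q(1996) = 303.01×9 + 10.46×137 + 7.41×85 = 2727.09 + 1433.02 + 629.85 = 4789.96
link = 4394.94/4789.96 = 0.917532
Link 1997→1998:
ΣP(1998)Q(1997) = 390.09×9 + 10.94×144 + 7.72×96 = 3510.81 + 1575.36 + 741.12 = 5827.29
ΣP(1997)Q(1997) = 300.97×9 + 8.48×144 + 6.17×96 = 2708.73 + 1221.12 + 592.32 = 4522.17
link = 5827.29/4522.17 = 1.288605
Chained index = 100 × 0.917532 × 1.288605 = 118.2336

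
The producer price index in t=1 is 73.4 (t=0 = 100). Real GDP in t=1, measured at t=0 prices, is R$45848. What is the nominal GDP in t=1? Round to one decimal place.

33652.4

Nominal = Real × (Index/100) = 45848 × (73.4/100)
        = 45848 × 0.734 = 33652.4320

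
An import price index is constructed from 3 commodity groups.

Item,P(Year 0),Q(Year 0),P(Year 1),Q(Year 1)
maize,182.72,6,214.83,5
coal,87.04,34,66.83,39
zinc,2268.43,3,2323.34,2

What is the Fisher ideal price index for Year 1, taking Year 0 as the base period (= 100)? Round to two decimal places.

Laspeyres component (base-period weights):
ΣP(Year 1)Q(Year 0) = 214.83×6 + 66.83×34 + 2323.34×3 = 1288.98 + 2272.22 + 6970.02 = 10531.22
ΣP(Year 0)Q(Year 0) = 182.72×6 + 87.04×34 + 2268.43×3 = 1096.32 + 2959.36 + 6805.29 = 10860.97
L = 10531.22 / 10860.97 × 100 = 96.9639
Paasche component (current-period weights):
ΣP(Year 1)Q(Year 1) = 214.83×5 + 66.83×39 + 2323.34×2 = 1074.15 + 2606.37 + 4646.68 = 8327.2
ΣP(Year 0)Q(Year 1) = 182.72×5 + 87.04×39 + 2268.43×2 = 913.6 + 3394.56 + 4536.86 = 8845.02
P = 8327.2 / 8845.02 × 100 = 94.1456
Fisher = √(L × P) = √(96.9639 × 94.1456) = 95.5444

95.54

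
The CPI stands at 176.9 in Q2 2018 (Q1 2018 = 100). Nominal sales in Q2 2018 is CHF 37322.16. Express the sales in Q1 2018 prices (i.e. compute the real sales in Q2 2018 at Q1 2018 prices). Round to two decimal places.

Real = Nominal ÷ (Index/100) = 37322.16 ÷ (176.9/100)
     = 37322.16 ÷ 1.769 = 21097.8858

21097.89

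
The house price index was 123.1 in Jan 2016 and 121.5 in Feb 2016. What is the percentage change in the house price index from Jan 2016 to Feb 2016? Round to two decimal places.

Change = (121.5 − 123.1) / 123.1 × 100
       = -1.6 / 123.1 × 100 = -1.2998%

-1.30%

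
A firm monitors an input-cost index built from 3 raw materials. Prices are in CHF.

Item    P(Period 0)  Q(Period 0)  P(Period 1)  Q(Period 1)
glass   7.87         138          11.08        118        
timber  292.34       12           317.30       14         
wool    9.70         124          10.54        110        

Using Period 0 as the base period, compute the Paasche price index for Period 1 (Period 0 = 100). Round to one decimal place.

113.5

Paasche price index uses current-period quantities as weights.
ΣP(Period 1)·Q(Period 1) = 11.08×118 + 317.30×14 + 10.54×110 = 1307.44 + 4442.2 + 1159.4 = 6909.04
ΣP(Period 0)·Q(Period 1) = 7.87×118 + 292.34×14 + 9.70×110 = 928.66 + 4092.76 + 1067 = 6088.42
Index = 6909.04 / 6088.42 × 100 = 113.4784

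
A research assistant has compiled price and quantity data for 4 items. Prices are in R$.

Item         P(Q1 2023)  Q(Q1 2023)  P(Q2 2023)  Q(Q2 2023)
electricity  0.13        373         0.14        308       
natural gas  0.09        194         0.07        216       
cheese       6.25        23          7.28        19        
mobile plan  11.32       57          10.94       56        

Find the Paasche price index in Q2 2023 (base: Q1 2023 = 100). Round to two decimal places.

Paasche price index uses current-period quantities as weights.
ΣP(Q2 2023)·Q(Q2 2023) = 0.14×308 + 0.07×216 + 7.28×19 + 10.94×56 = 43.12 + 15.12 + 138.32 + 612.64 = 809.2
ΣP(Q1 2023)·Q(Q2 2023) = 0.13×308 + 0.09×216 + 6.25×19 + 11.32×56 = 40.04 + 19.44 + 118.75 + 633.92 = 812.15
Index = 809.2 / 812.15 × 100 = 99.6368

99.64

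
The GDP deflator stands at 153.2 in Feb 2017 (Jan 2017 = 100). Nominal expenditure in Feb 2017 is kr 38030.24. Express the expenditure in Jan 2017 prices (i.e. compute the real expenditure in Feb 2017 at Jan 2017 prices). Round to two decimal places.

Real = Nominal ÷ (Index/100) = 38030.24 ÷ (153.2/100)
     = 38030.24 ÷ 1.532 = 24823.9164

24823.92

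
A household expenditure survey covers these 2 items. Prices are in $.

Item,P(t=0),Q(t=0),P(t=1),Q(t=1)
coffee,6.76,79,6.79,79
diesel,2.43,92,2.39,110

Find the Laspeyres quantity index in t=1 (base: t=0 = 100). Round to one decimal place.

Laspeyres quantity index uses base-period prices as weights.
ΣP(t=0)·Q(t=1) = 6.76×79 + 2.43×110 = 534.04 + 267.3 = 801.34
ΣP(t=0)·Q(t=0) = 6.76×79 + 2.43×92 = 534.04 + 223.56 = 757.6
Index = 801.34 / 757.6 × 100 = 105.7735

105.8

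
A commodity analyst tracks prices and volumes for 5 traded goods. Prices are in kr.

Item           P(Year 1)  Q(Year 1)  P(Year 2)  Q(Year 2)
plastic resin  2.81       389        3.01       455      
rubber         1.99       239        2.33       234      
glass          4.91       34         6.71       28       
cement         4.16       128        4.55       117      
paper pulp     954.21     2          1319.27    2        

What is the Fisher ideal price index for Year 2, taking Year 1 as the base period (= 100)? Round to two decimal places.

123.63

Laspeyres component (base-period weights):
ΣP(Year 2)Q(Year 1) = 3.01×389 + 2.33×239 + 6.71×34 + 4.55×128 + 1319.27×2 = 1170.89 + 556.87 + 228.14 + 582.4 + 2638.54 = 5176.84
ΣP(Year 1)Q(Year 1) = 2.81×389 + 1.99×239 + 4.91×34 + 4.16×128 + 954.21×2 = 1093.09 + 475.61 + 166.94 + 532.48 + 1908.42 = 4176.54
L = 5176.84 / 4176.54 × 100 = 123.9504
Paasche component (current-period weights):
ΣP(Year 2)Q(Year 2) = 3.01×455 + 2.33×234 + 6.71×28 + 4.55×117 + 1319.27×2 = 1369.55 + 545.22 + 187.88 + 532.35 + 2638.54 = 5273.54
ΣP(Year 1)Q(Year 2) = 2.81×455 + 1.99×234 + 4.91×28 + 4.16×117 + 954.21×2 = 1278.55 + 465.66 + 137.48 + 486.72 + 1908.42 = 4276.83
P = 5273.54 / 4276.83 × 100 = 123.3049
Fisher = √(L × P) = √(123.9504 × 123.3049) = 123.6272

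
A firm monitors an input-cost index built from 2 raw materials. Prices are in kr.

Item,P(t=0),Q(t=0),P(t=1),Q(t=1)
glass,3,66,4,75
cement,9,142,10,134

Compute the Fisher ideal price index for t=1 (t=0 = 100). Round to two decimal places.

Laspeyres component (base-period weights):
ΣP(t=1)Q(t=0) = 4×66 + 10×142 = 264 + 1420 = 1684
ΣP(t=0)Q(t=0) = 3×66 + 9×142 = 198 + 1278 = 1476
L = 1684 / 1476 × 100 = 114.0921
Paasche component (current-period weights):
ΣP(t=1)Q(t=1) = 4×75 + 10×134 = 300 + 1340 = 1640
ΣP(t=0)Q(t=1) = 3×75 + 9×134 = 225 + 1206 = 1431
P = 1640 / 1431 × 100 = 114.6052
Fisher = √(L × P) = √(114.0921 × 114.6052) = 114.3484

114.35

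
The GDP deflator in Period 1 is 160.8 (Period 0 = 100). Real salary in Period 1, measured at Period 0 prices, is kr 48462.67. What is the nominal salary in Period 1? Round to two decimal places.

77927.97

Nominal = Real × (Index/100) = 48462.67 × (160.8/100)
        = 48462.67 × 1.608 = 77927.9734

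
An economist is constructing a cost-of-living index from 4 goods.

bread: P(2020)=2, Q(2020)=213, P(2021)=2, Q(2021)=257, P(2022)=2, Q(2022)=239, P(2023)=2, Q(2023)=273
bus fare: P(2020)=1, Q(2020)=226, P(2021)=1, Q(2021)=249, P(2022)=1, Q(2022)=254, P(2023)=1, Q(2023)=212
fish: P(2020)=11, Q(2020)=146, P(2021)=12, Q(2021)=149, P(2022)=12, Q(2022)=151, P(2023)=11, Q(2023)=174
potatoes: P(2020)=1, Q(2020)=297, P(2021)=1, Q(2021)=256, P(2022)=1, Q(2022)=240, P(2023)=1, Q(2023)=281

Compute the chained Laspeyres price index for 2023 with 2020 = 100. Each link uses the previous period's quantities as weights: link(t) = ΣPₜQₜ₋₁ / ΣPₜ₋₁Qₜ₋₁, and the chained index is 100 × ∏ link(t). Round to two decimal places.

Link 2020→2021:
ΣP(2021)Q(2020) = 2×213 + 1×226 + 12×146 + 1×297 = 426 + 226 + 1752 + 297 = 2701
ΣP(2020)Q(2020) = 2×213 + 1×226 + 11×146 + 1×297 = 426 + 226 + 1606 + 297 = 2555
link = 2701/2555 = 1.057143
Link 2021→2022:
ΣP(2022)Q(2021) = 2×257 + 1×249 + 12×149 + 1×256 = 514 + 249 + 1788 + 256 = 2807
ΣP(2021)Q(2021) = 2×257 + 1×249 + 12×149 + 1×256 = 514 + 249 + 1788 + 256 = 2807
link = 2807/2807 = 1.000000
Link 2022→2023:
ΣP(2023)Q(2022) = 2×239 + 1×254 + 11×151 + 1×240 = 478 + 254 + 1661 + 240 = 2633
ΣP(2022)Q(2022) = 2×239 + 1×254 + 12×151 + 1×240 = 478 + 254 + 1812 + 240 = 2784
link = 2633/2784 = 0.945761
Chained index = 100 × 1.057143 × 1.000000 × 0.945761 = 99.9805

99.98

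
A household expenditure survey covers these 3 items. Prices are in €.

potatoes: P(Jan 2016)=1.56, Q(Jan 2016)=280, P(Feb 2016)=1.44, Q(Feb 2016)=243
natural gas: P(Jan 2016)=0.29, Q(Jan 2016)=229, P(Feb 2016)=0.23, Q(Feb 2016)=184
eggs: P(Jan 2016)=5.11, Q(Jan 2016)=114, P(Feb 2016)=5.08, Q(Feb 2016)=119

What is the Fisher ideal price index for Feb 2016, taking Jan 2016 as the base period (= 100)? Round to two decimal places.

Laspeyres component (base-period weights):
ΣP(Feb 2016)Q(Jan 2016) = 1.44×280 + 0.23×229 + 5.08×114 = 403.2 + 52.67 + 579.12 = 1034.99
ΣP(Jan 2016)Q(Jan 2016) = 1.56×280 + 0.29×229 + 5.11×114 = 436.8 + 66.41 + 582.54 = 1085.75
L = 1034.99 / 1085.75 × 100 = 95.3249
Paasche component (current-period weights):
ΣP(Feb 2016)Q(Feb 2016) = 1.44×243 + 0.23×184 + 5.08×119 = 349.92 + 42.32 + 604.52 = 996.76
ΣP(Jan 2016)Q(Feb 2016) = 1.56×243 + 0.29×184 + 5.11×119 = 379.08 + 53.36 + 608.09 = 1040.53
P = 996.76 / 1040.53 × 100 = 95.7935
Fisher = √(L × P) = √(95.3249 × 95.7935) = 95.5589

95.56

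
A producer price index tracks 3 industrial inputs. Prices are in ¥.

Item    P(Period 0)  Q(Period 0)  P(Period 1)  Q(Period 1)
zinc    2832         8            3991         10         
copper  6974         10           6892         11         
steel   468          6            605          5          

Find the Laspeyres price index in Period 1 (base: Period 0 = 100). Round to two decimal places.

Laspeyres price index uses base-period quantities as weights.
ΣP(Period 1)·Q(Period 0) = 3991×8 + 6892×10 + 605×6 = 31928 + 68920 + 3630 = 104478
ΣP(Period 0)·Q(Period 0) = 2832×8 + 6974×10 + 468×6 = 22656 + 69740 + 2808 = 95204
Index = 104478 / 95204 × 100 = 109.7412

109.74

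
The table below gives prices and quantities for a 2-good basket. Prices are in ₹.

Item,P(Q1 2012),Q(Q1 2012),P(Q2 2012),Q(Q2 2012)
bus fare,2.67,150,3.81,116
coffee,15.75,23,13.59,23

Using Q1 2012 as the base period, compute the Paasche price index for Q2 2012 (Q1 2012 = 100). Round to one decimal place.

Paasche price index uses current-period quantities as weights.
ΣP(Q2 2012)·Q(Q2 2012) = 3.81×116 + 13.59×23 = 441.96 + 312.57 = 754.53
ΣP(Q1 2012)·Q(Q2 2012) = 2.67×116 + 15.75×23 = 309.72 + 362.25 = 671.97
Index = 754.53 / 671.97 × 100 = 112.2863

112.3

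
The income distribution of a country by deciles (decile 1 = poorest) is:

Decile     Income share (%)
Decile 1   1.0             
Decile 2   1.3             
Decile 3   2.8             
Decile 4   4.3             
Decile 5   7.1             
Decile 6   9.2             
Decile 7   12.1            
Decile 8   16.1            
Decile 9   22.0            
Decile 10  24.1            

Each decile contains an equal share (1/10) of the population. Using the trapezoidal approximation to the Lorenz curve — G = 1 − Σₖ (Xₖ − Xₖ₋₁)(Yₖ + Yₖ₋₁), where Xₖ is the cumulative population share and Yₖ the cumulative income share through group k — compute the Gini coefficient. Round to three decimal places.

0.445

Cumulative income shares Yₖ: 0.0100, 0.0230, 0.0510, 0.0940, 0.1650, 0.2570, 0.3780, 0.5390, 0.7590, 1.0000
Σ (Xₖ−Xₖ₋₁)(Yₖ+Yₖ₋₁) = (1/10)(0.0100+0.0000) + (1/10)(0.0230+0.0100) + (1/10)(0.0510+0.0230) + (1/10)(0.0940+0.0510) + (1/10)(0.1650+0.0940) + (1/10)(0.2570+0.1650) + (1/10)(0.3780+0.2570) + (1/10)(0.5390+0.3780) + (1/10)(0.7590+0.5390) + (1/10)(1.0000+0.7590)
  = 0.0010 + 0.0033 + 0.0074 + 0.0145 + 0.0259 + 0.0422 + 0.0635 + 0.0917 + 0.1298 + 0.1759 = 0.5552
G = 1 − 0.5552 = 0.4448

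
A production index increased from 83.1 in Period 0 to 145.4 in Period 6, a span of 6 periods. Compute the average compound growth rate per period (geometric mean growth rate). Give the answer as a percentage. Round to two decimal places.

Growth factor = (145.4/83.1)^(1/6) = (1.749699)^(1/6) = 1.097726
Growth rate = 1.097726 − 1 = 0.097726 = 9.7726%

9.77%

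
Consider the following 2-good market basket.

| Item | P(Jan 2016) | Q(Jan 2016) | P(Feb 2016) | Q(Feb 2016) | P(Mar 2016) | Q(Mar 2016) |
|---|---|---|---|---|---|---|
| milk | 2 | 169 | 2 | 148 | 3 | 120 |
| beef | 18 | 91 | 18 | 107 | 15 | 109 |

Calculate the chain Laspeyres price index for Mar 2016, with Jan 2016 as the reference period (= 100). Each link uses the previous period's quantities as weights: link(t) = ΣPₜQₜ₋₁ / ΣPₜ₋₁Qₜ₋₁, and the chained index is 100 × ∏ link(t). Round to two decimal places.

Link Jan 2016→Feb 2016:
ΣP(Feb 2016)Q(Jan 2016) = 2×169 + 18×91 = 338 + 1638 = 1976
ΣP(Jan 2016)Q(Jan 2016) = 2×169 + 18×91 = 338 + 1638 = 1976
link = 1976/1976 = 1.000000
Link Feb 2016→Mar 2016:
ΣP(Mar 2016)Q(Feb 2016) = 3×148 + 15×107 = 444 + 1605 = 2049
ΣP(Feb 2016)Q(Feb 2016) = 2×148 + 18×107 = 296 + 1926 = 2222
link = 2049/2222 = 0.922142
Chained index = 100 × 1.000000 × 0.922142 = 92.2142

92.21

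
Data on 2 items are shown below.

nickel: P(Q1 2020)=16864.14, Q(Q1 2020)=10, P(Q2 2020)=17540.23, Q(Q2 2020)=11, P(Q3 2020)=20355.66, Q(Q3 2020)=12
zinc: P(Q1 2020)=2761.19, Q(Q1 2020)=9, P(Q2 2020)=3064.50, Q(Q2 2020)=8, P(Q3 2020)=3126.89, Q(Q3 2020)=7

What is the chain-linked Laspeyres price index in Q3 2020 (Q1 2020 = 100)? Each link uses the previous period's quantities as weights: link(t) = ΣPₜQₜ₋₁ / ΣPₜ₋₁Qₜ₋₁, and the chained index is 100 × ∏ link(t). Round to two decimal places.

120.09

Link Q1 2020→Q2 2020:
ΣP(Q2 2020)Q(Q1 2020) = 17540.23×10 + 3064.50×9 = 175402.3 + 27580.5 = 202982.8
ΣP(Q1 2020)Q(Q1 2020) = 16864.14×10 + 2761.19×9 = 168641.4 + 24850.71 = 193492.11
link = 202982.8/193492.11 = 1.049049
Link Q2 2020→Q3 2020:
ΣP(Q3 2020)Q(Q2 2020) = 20355.66×11 + 3126.89×8 = 223912.26 + 25015.12 = 248927.38
ΣP(Q2 2020)Q(Q2 2020) = 17540.23×11 + 3064.50×8 = 192942.53 + 24516 = 217458.53
link = 248927.38/217458.53 = 1.144712
Chained index = 100 × 1.049049 × 1.144712 = 120.0860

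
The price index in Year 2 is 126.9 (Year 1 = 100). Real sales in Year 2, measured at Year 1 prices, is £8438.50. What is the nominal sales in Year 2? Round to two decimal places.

10708.46

Nominal = Real × (Index/100) = 8438.50 × (126.9/100)
        = 8438.50 × 1.269 = 10708.4565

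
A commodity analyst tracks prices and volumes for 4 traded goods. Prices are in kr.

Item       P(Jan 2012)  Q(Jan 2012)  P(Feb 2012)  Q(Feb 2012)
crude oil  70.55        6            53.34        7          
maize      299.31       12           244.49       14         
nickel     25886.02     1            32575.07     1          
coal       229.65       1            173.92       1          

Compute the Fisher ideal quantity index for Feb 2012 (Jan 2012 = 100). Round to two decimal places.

101.86

Laspeyres component (base-period weights):
ΣP(Jan 2012)Q(Feb 2012) = 70.55×7 + 299.31×14 + 25886.02×1 + 229.65×1 = 493.85 + 4190.34 + 25886.02 + 229.65 = 30799.86
ΣP(Jan 2012)Q(Jan 2012) = 70.55×6 + 299.31×12 + 25886.02×1 + 229.65×1 = 423.3 + 3591.72 + 25886.02 + 229.65 = 30130.69
L = 30799.86 / 30130.69 × 100 = 102.2209
Paasche component (current-period weights):
ΣP(Feb 2012)Q(Feb 2012) = 53.34×7 + 244.49×14 + 32575.07×1 + 173.92×1 = 373.38 + 3422.86 + 32575.07 + 173.92 = 36545.23
ΣP(Feb 2012)Q(Jan 2012) = 53.34×6 + 244.49×12 + 32575.07×1 + 173.92×1 = 320.04 + 2933.88 + 32575.07 + 173.92 = 36002.91
P = 36545.23 / 36002.91 × 100 = 101.5063
Fisher = √(L × P) = √(102.2209 × 101.5063) = 101.8630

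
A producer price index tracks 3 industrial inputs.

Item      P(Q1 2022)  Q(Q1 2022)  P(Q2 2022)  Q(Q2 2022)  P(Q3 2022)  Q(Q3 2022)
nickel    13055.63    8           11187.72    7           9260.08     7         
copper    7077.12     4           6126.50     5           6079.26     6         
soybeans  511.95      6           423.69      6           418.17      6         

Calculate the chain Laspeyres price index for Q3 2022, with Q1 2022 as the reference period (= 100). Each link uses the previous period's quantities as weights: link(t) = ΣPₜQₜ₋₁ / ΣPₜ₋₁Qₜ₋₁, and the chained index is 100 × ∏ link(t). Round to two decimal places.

Link Q1 2022→Q2 2022:
ΣP(Q2 2022)Q(Q1 2022) = 11187.72×8 + 6126.50×4 + 423.69×6 = 89501.76 + 24506 + 2542.14 = 116549.9
ΣP(Q1 2022)Q(Q1 2022) = 13055.63×8 + 7077.12×4 + 511.95×6 = 104445.04 + 28308.48 + 3071.7 = 135825.22
link = 116549.9/135825.22 = 0.858087
Link Q2 2022→Q3 2022:
ΣP(Q3 2022)Q(Q2 2022) = 9260.08×7 + 6079.26×5 + 418.17×6 = 64820.56 + 30396.3 + 2509.02 = 97725.88
ΣP(Q2 2022)Q(Q2 2022) = 11187.72×7 + 6126.50×5 + 423.69×6 = 78314.04 + 30632.5 + 2542.14 = 111488.68
link = 97725.88/111488.68 = 0.876554
Chained index = 100 × 0.858087 × 0.876554 = 75.2160

75.22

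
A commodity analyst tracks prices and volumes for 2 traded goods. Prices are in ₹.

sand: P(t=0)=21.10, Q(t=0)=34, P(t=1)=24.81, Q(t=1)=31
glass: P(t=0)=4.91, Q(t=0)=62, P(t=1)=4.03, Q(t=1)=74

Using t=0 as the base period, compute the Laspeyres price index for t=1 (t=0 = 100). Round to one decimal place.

107.0

Laspeyres price index uses base-period quantities as weights.
ΣP(t=1)·Q(t=0) = 24.81×34 + 4.03×62 = 843.54 + 249.86 = 1093.4
ΣP(t=0)·Q(t=0) = 21.10×34 + 4.91×62 = 717.4 + 304.42 = 1021.82
Index = 1093.4 / 1021.82 × 100 = 107.0051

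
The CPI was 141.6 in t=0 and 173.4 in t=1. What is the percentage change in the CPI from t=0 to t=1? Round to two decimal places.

22.46%

Change = (173.4 − 141.6) / 141.6 × 100
       = 31.8 / 141.6 × 100 = 22.4576%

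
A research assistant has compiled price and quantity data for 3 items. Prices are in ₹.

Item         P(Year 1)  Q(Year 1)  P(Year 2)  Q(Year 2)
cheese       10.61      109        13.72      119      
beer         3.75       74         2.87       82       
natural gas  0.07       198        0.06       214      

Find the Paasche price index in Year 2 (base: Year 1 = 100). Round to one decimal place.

118.7

Paasche price index uses current-period quantities as weights.
ΣP(Year 2)·Q(Year 2) = 13.72×119 + 2.87×82 + 0.06×214 = 1632.68 + 235.34 + 12.84 = 1880.86
ΣP(Year 1)·Q(Year 2) = 10.61×119 + 3.75×82 + 0.07×214 = 1262.59 + 307.5 + 14.98 = 1585.07
Index = 1880.86 / 1585.07 × 100 = 118.6610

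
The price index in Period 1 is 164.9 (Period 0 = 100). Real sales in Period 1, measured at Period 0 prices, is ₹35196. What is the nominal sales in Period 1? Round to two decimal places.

58038.20

Nominal = Real × (Index/100) = 35196 × (164.9/100)
        = 35196 × 1.649 = 58038.2040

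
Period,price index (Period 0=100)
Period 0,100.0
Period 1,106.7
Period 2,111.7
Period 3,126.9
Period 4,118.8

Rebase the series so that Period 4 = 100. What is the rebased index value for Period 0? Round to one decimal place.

Rebased(Period 0) = 100.0 / 118.8 × 100 = 84.1751

84.2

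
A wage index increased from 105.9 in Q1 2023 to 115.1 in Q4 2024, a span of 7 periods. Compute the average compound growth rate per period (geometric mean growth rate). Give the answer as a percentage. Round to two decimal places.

1.20%

Growth factor = (115.1/105.9)^(1/7) = (1.086874)^(1/7) = 1.011972
Growth rate = 1.011972 − 1 = 0.011972 = 1.1972%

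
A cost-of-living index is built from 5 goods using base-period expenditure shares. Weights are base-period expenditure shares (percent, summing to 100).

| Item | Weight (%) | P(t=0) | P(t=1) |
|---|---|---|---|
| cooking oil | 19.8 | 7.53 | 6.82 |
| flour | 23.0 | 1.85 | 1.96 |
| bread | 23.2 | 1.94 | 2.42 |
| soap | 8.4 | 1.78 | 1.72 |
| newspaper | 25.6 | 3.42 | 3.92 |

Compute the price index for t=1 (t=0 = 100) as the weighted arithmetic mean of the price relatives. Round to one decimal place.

108.7

cooking oil: 19.8 × (6.82/7.53) = 19.8 × 0.905710 = 17.9331
flour: 23.0 × (1.96/1.85) = 23.0 × 1.059459 = 24.3676
bread: 23.2 × (2.42/1.94) = 23.2 × 1.247423 = 28.9402
soap: 8.4 × (1.72/1.78) = 8.4 × 0.966292 = 8.1169
newspaper: 25.6 × (3.92/3.42) = 25.6 × 1.146199 = 29.3427
Index = Σ wᵢ·(p₁ᵢ/p₀ᵢ) = 17.9331 + 24.3676 + 28.9402 + 8.1169 + 29.3427 = 108.7004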